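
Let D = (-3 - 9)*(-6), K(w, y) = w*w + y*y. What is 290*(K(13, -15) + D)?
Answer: 135140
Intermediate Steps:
K(w, y) = w² + y²
D = 72 (D = -12*(-6) = 72)
290*(K(13, -15) + D) = 290*((13² + (-15)²) + 72) = 290*((169 + 225) + 72) = 290*(394 + 72) = 290*466 = 135140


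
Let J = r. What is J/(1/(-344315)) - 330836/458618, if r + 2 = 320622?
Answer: -25314400874933118/229309 ≈ -1.1039e+11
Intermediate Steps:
r = 320620 (r = -2 + 320622 = 320620)
J = 320620
J/(1/(-344315)) - 330836/458618 = 320620/(1/(-344315)) - 330836/458618 = 320620/(-1/344315) - 330836*1/458618 = 320620*(-344315) - 165418/229309 = -110394275300 - 165418/229309 = -25314400874933118/229309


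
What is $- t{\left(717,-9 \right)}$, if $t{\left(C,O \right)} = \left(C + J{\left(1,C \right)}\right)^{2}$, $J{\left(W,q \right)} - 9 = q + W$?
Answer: $-2085136$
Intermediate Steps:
$J{\left(W,q \right)} = 9 + W + q$ ($J{\left(W,q \right)} = 9 + \left(q + W\right) = 9 + \left(W + q\right) = 9 + W + q$)
$t{\left(C,O \right)} = \left(10 + 2 C\right)^{2}$ ($t{\left(C,O \right)} = \left(C + \left(9 + 1 + C\right)\right)^{2} = \left(C + \left(10 + C\right)\right)^{2} = \left(10 + 2 C\right)^{2}$)
$- t{\left(717,-9 \right)} = - 4 \left(5 + 717\right)^{2} = - 4 \cdot 722^{2} = - 4 \cdot 521284 = \left(-1\right) 2085136 = -2085136$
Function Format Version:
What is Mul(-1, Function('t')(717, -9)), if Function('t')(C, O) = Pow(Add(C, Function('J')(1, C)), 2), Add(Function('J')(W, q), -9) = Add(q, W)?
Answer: -2085136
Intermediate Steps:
Function('J')(W, q) = Add(9, W, q) (Function('J')(W, q) = Add(9, Add(q, W)) = Add(9, Add(W, q)) = Add(9, W, q))
Function('t')(C, O) = Pow(Add(10, Mul(2, C)), 2) (Function('t')(C, O) = Pow(Add(C, Add(9, 1, C)), 2) = Pow(Add(C, Add(10, C)), 2) = Pow(Add(10, Mul(2, C)), 2))
Mul(-1, Function('t')(717, -9)) = Mul(-1, Mul(4, Pow(Add(5, 717), 2))) = Mul(-1, Mul(4, Pow(722, 2))) = Mul(-1, Mul(4, 521284)) = Mul(-1, 2085136) = -2085136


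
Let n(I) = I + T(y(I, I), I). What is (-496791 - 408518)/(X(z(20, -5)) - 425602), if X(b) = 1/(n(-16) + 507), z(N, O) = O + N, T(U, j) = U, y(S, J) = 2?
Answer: 446317337/209821785 ≈ 2.1271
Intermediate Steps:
n(I) = 2 + I (n(I) = I + 2 = 2 + I)
z(N, O) = N + O
X(b) = 1/493 (X(b) = 1/((2 - 16) + 507) = 1/(-14 + 507) = 1/493)
(-496791 - 408518)/(X(z(20, -5)) - 425602) = (-496791 - 408518)/(1/493 - 425602) = -905309/(-209821785/493) = -905309*(-493/209821785) = 446317337/209821785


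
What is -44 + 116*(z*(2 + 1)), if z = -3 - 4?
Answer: -2480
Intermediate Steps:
z = -7
-44 + 116*(z*(2 + 1)) = -44 + 116*(-7*(2 + 1)) = -44 + 116*(-7*3) = -44 + 116*(-21) = -44 - 2436 = -2480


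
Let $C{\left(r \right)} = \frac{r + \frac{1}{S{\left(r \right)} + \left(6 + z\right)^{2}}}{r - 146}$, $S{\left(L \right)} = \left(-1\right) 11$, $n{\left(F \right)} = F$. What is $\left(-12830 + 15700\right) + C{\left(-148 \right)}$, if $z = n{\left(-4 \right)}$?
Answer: $\frac{5907497}{2058} \approx 2870.5$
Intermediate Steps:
$S{\left(L \right)} = -11$
$z = -4$
$C{\left(r \right)} = \frac{- \frac{1}{7} + r}{-146 + r}$ ($C{\left(r \right)} = \frac{r + \frac{1}{-11 + \left(6 - 4\right)^{2}}}{r - 146} = \frac{r + \frac{1}{-11 + 2^{2}}}{-146 + r} = \frac{r + \frac{1}{-11 + 4}}{-146 + r} = \frac{r + \frac{1}{-7}}{-146 + r} = \frac{r - \frac{1}{7}}{-146 + r} = \frac{- \frac{1}{7} + r}{-146 + r}$)
$\left(-12830 + 15700\right) + C{\left(-148 \right)} = \left(-12830 + 15700\right) + \frac{\frac{1}{7} - -148}{146 - -148} = 2870 + \frac{\frac{1}{7} + 148}{146 + 148} = 2870 + \frac{1}{294} \cdot \frac{1037}{7} = 2870 + \frac{1037}{2058} = \frac{5907497}{2058}$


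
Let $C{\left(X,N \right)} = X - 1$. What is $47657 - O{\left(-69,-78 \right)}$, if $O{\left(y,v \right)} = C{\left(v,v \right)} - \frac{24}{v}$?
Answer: $\frac{620564}{13} \approx 47736.0$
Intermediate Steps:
$C{\left(X,N \right)} = -1 + X$ ($C{\left(X,N \right)} = X - 1 = -1 + X$)
$O{\left(y,v \right)} = -1 + v - \frac{24}{v}$ ($O{\left(y,v \right)} = \left(-1 + v\right) - \frac{24}{v} = -1 + v - \frac{24}{v}$)
$47657 - O{\left(-69,-78 \right)} = 47657 - \left(-1 - 78 - \frac{24}{-78}\right) = 47657 - \left(-1 - 78 - - \frac{4}{13}\right) = 47657 - \left(-1 - 78 + \frac{4}{13}\right) = 47657 - - \frac{1023}{13} = 47657 + \frac{1023}{13} = \frac{620564}{13}$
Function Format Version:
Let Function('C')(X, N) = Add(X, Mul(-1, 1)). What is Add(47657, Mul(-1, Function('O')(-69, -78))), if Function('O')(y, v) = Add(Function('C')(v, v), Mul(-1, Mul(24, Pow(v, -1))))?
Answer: Rational(620564, 13) ≈ 47736.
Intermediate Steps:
Function('C')(X, N) = Add(-1, X) (Function('C')(X, N) = Add(X, -1) = Add(-1, X))
Function('O')(y, v) = Add(-1, v, Mul(-24, Pow(v, -1))) (Function('O')(y, v) = Add(Add(-1, v), Mul(-1, Mul(24, Pow(v, -1)))) = Add(Add(-1, v), Mul(-24, Pow(v, -1))) = Add(-1, v, Mul(-24, Pow(v, -1))))
Add(47657, Mul(-1, Function('O')(-69, -78))) = Add(47657, Mul(-1, Add(-1, -78, Mul(-24, Pow(-78, -1))))) = Add(47657, Mul(-1, Add(-1, -78, Mul(-24, Rational(-1, 78))))) = Add(47657, Mul(-1, Add(-1, -78, Rational(4, 13)))) = Add(47657, Mul(-1, Rational(-1023, 13))) = Add(47657, Rational(1023, 13)) = Rational(620564, 13)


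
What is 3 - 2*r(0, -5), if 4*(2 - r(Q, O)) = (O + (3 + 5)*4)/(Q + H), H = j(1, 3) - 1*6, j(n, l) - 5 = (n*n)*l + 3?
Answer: 17/10 ≈ 1.7000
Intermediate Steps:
j(n, l) = 8 + l*n**2 (j(n, l) = 5 + ((n*n)*l + 3) = 5 + (n**2*l + 3) = 5 + (l*n**2 + 3) = 5 + (3 + l*n**2) = 8 + l*n**2)
H = 5 (H = (8 + 3*1**2) - 1*6 = (8 + 3*1) - 6 = (8 + 3) - 6 = 11 - 6 = 5)
r(Q, O) = 2 - (32 + O)/(4*(5 + Q)) (r(Q, O) = 2 - (O + (3 + 5)*4)/(4*(Q + 5)) = 2 - (O + 8*4)/(4*(5 + Q)) = 2 - (O + 32)/(4*(5 + Q)) = 2 - (32 + O)/(4*(5 + Q)))
3 - 2*r(0, -5) = 3 - (8 - 1*(-5) + 8*0)/(2*(5 + 0)) = 3 - (8 + 5 + 0)/(2*5) = 3 - 13/(2*5) = 3 - 2*13/20 = 3 - 13/10 = 17/10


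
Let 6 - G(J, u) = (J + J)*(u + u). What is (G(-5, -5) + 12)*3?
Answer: -246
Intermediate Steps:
G(J, u) = 6 - 4*J*u (G(J, u) = 6 - (J + J)*(u + u) = 6 - 2*J*2*u = 6 - 4*J*u)
(G(-5, -5) + 12)*3 = ((6 - 4*(-5)*(-5)) + 12)*3 = ((6 - 100) + 12)*3 = (-94 + 12)*3 = -82*3 = -246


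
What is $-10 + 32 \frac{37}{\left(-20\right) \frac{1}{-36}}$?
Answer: $\frac{10606}{5} \approx 2121.2$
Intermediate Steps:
$-10 + 32 \frac{37}{\left(-20\right) \frac{1}{-36}} = -10 + 32 \frac{37}{\left(-20\right) \left(- \frac{1}{36}\right)} = -10 + 32 \frac{37}{\frac{5}{9}} = -10 + 32 \cdot 37 \cdot \frac{9}{5} = -10 + 32 \cdot \frac{333}{5} = -10 + \frac{10656}{5} = \frac{10606}{5}$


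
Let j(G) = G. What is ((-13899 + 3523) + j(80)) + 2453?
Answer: -7843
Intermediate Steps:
((-13899 + 3523) + j(80)) + 2453 = ((-13899 + 3523) + 80) + 2453 = (-10376 + 80) + 2453 = -10296 + 2453 = -7843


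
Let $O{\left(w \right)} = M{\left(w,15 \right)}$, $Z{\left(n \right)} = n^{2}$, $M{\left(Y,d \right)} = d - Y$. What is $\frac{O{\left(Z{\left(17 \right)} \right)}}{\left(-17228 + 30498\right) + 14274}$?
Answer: $- \frac{137}{13772} \approx -0.0099477$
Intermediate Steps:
$O{\left(w \right)} = 15 - w$
$\frac{O{\left(Z{\left(17 \right)} \right)}}{\left(-17228 + 30498\right) + 14274} = \frac{15 - 17^{2}}{\left(-17228 + 30498\right) + 14274} = \frac{15 - 289}{13270 + 14274} = \frac{15 - 289}{27544} = \left(-274\right) \frac{1}{27544} = - \frac{137}{13772}$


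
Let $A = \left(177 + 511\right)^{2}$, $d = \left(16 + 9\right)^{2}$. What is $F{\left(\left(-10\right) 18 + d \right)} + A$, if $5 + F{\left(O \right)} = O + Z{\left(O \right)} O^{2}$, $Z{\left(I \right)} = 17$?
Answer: $3840209$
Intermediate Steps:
$d = 625$ ($d = 25^{2} = 625$)
$F{\left(O \right)} = -5 + O + 17 O^{2}$ ($F{\left(O \right)} = -5 + \left(O + 17 O^{2}\right) = -5 + O + 17 O^{2}$)
$A = 473344$ ($A = 688^{2} = 473344$)
$F{\left(\left(-10\right) 18 + d \right)} + A = \left(-5 + \left(\left(-10\right) 18 + 625\right) + 17 \left(\left(-10\right) 18 + 625\right)^{2}\right) + 473344 = \left(-5 + \left(-180 + 625\right) + 17 \left(-180 + 625\right)^{2}\right) + 473344 = \left(-5 + 445 + 17 \cdot 445^{2}\right) + 473344 = \left(-5 + 445 + 17 \cdot 198025\right) + 473344 = \left(-5 + 445 + 3366425\right) + 473344 = 3366865 + 473344 = 3840209$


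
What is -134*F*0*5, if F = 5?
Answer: 0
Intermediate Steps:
-134*F*0*5 = -134*5*0*5 = -0*5 = -134*0 = 0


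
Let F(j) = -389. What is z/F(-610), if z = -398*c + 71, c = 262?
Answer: 104205/389 ≈ 267.88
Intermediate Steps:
z = -104205 (z = -398*262 + 71 = -104276 + 71 = -104205)
z/F(-610) = -104205/(-389) = -104205*(-1/389) = 104205/389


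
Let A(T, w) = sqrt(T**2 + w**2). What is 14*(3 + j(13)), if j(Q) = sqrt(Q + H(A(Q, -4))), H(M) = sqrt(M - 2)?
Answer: 42 + 14*sqrt(13 + sqrt(-2 + sqrt(185))) ≈ 98.706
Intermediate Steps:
H(M) = sqrt(-2 + M)
j(Q) = sqrt(Q + sqrt(-2 + sqrt(16 + Q**2))) (j(Q) = sqrt(Q + sqrt(-2 + sqrt(Q**2 + (-4)**2))) = sqrt(Q + sqrt(-2 + sqrt(Q**2 + 16))) = sqrt(Q + sqrt(-2 + sqrt(16 + Q**2))))
14*(3 + j(13)) = 14*(3 + sqrt(13 + sqrt(-2 + sqrt(16 + 13**2)))) = 14*(3 + sqrt(13 + sqrt(-2 + sqrt(16 + 169)))) = 14*(3 + sqrt(13 + sqrt(-2 + sqrt(185)))) = 42 + 14*sqrt(13 + sqrt(-2 + sqrt(185)))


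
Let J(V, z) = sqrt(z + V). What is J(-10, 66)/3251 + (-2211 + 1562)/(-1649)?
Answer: 649/1649 + 2*sqrt(14)/3251 ≈ 0.39587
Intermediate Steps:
J(V, z) = sqrt(V + z)
J(-10, 66)/3251 + (-2211 + 1562)/(-1649) = sqrt(-10 + 66)/3251 + (-2211 + 1562)/(-1649) = sqrt(56)*(1/3251) - 649*(-1/1649) = (2*sqrt(14))*(1/3251) + 649/1649 = 2*sqrt(14)/3251 + 649/1649 = 649/1649 + 2*sqrt(14)/3251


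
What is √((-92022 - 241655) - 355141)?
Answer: I*√688818 ≈ 829.95*I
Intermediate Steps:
√((-92022 - 241655) - 355141) = √(-333677 - 355141) = √(-688818) = I*√688818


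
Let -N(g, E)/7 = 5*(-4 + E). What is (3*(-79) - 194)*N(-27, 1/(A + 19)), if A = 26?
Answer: -540043/9 ≈ -60005.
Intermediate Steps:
N(g, E) = 140 - 35*E (N(g, E) = -35*(-4 + E) = -7*(-20 + 5*E) = 140 - 35*E)
(3*(-79) - 194)*N(-27, 1/(A + 19)) = (3*(-79) - 194)*(140 - 35/(26 + 19)) = (-237 - 194)*(140 - 35/45) = -431*(140 - 35*1/45) = -431*(140 - 7/9) = -431*1253/9 = -540043/9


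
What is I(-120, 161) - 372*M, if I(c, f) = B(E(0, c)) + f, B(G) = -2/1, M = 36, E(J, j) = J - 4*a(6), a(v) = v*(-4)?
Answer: -13233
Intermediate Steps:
a(v) = -4*v
E(J, j) = 96 + J (E(J, j) = J - (-16)*6 = J - 4*(-24) = J + 96 = 96 + J)
B(G) = -2 (B(G) = -2*1 = -2)
I(c, f) = -2 + f
I(-120, 161) - 372*M = (-2 + 161) - 372*36 = 159 - 13392 = -13233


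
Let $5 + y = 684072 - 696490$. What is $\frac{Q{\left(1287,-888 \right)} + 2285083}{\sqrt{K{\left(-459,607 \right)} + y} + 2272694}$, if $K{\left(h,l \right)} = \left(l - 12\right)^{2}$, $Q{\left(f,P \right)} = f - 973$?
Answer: $\frac{288556002751}{286952093113} - \frac{253933 \sqrt{341602}}{573904186226} \approx 1.0053$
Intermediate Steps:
$Q{\left(f,P \right)} = -973 + f$ ($Q{\left(f,P \right)} = f - 973 = -973 + f$)
$y = -12423$ ($y = -5 + \left(684072 - 696490\right) = -5 - 12418 = -12423$)
$K{\left(h,l \right)} = \left(-12 + l\right)^{2}$
$\frac{Q{\left(1287,-888 \right)} + 2285083}{\sqrt{K{\left(-459,607 \right)} + y} + 2272694} = \frac{\left(-973 + 1287\right) + 2285083}{\sqrt{\left(-12 + 607\right)^{2} - 12423} + 2272694} = \frac{314 + 2285083}{\sqrt{595^{2} - 12423} + 2272694} = \frac{2285397}{\sqrt{354025 - 12423} + 2272694} = \frac{2285397}{\sqrt{341602} + 2272694} = \frac{2285397}{2272694 + \sqrt{341602}}$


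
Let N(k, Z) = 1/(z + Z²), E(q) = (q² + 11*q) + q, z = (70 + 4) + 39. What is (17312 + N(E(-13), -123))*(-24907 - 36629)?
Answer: -8118736929840/7621 ≈ -1.0653e+9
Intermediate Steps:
z = 113 (z = 74 + 39 = 113)
E(q) = q² + 12*q
N(k, Z) = 1/(113 + Z²)
(17312 + N(E(-13), -123))*(-24907 - 36629) = (17312 + 1/(113 + (-123)²))*(-24907 - 36629) = (17312 + 1/(113 + 15129))*(-61536) = (17312 + 1/15242)*(-61536) = (263869505/15242)*(-61536) = -8118736929840/7621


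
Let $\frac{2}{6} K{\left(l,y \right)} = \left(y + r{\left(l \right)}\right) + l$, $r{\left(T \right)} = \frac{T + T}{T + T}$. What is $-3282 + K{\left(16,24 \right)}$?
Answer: $-3159$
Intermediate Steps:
$r{\left(T \right)} = 1$ ($r{\left(T \right)} = \frac{2 T}{2 T} = 2 T \frac{1}{2 T} = 1$)
$K{\left(l,y \right)} = 3 + 3 l + 3 y$ ($K{\left(l,y \right)} = 3 \left(\left(y + 1\right) + l\right) = 3 \left(\left(1 + y\right) + l\right) = 3 \left(1 + l + y\right) = 3 + 3 l + 3 y$)
$-3282 + K{\left(16,24 \right)} = -3282 + \left(3 + 3 \cdot 16 + 3 \cdot 24\right) = -3282 + \left(3 + 48 + 72\right) = -3282 + 123 = -3159$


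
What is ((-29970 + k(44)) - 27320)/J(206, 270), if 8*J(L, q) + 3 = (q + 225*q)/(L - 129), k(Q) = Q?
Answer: -11754512/20263 ≈ -580.10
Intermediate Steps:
J(L, q) = -3/8 + 113*q/(4*(-129 + L)) (J(L, q) = -3/8 + ((q + 225*q)/(L - 129))/8 = -3/8 + ((226*q)/(-129 + L))/8 = -3/8 + (226*q/(-129 + L))/8 = -3/8 + 113*q/(4*(-129 + L)))
((-29970 + k(44)) - 27320)/J(206, 270) = ((-29970 + 44) - 27320)/(((387 - 3*206 + 226*270)/(8*(-129 + 206)))) = (-29926 - 27320)/(((⅛)*(387 - 618 + 61020)/77)) = -57246/((⅛)*(1/77)*60789) = -57246/60789/616 = -57246*616/60789 = -11754512/20263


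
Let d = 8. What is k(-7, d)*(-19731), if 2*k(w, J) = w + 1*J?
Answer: -19731/2 ≈ -9865.5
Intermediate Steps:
k(w, J) = J/2 + w/2 (k(w, J) = (w + 1*J)/2 = (w + J)/2 = (J + w)/2 = J/2 + w/2)
k(-7, d)*(-19731) = ((1/2)*8 + (1/2)*(-7))*(-19731) = (4 - 7/2)*(-19731) = (1/2)*(-19731) = -19731/2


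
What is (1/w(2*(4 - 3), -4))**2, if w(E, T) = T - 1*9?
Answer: 1/169 ≈ 0.0059172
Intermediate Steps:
w(E, T) = -9 + T (w(E, T) = T - 9 = -9 + T)
(1/w(2*(4 - 3), -4))**2 = (1/(-9 - 4))**2 = (1/(-13))**2 = (-1/13)**2 = 1/169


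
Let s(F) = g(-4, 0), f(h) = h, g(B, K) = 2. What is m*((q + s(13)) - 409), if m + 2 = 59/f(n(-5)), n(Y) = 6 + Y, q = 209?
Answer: -11286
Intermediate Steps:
s(F) = 2
m = 57 (m = -2 + 59/(6 - 5) = -2 + 59/1 = -2 + 59*1 = -2 + 59 = 57)
m*((q + s(13)) - 409) = 57*((209 + 2) - 409) = 57*(211 - 409) = 57*(-198) = -11286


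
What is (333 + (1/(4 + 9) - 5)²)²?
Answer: 3644899129/28561 ≈ 1.2762e+5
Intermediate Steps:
(333 + (1/(4 + 9) - 5)²)² = (333 + (1/13 - 5)²)² = (333 + (-64/13)²)² = (333 + 4096/169)² = (60373/169)² = 3644899129/28561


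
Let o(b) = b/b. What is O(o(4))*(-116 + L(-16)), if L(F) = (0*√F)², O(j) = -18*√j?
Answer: 2088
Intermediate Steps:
o(b) = 1
L(F) = 0 (L(F) = 0² = 0)
O(o(4))*(-116 + L(-16)) = (-18*√1)*(-116 + 0) = -18*1*(-116) = -18*(-116) = 2088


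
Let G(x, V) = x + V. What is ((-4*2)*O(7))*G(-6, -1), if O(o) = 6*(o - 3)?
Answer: 1344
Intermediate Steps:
G(x, V) = V + x
O(o) = -18 + 6*o (O(o) = 6*(-3 + o) = -18 + 6*o)
((-4*2)*O(7))*G(-6, -1) = ((-4*2)*(-18 + 6*7))*(-1 - 6) = -8*(-18 + 42)*(-7) = -8*24*(-7) = -192*(-7) = 1344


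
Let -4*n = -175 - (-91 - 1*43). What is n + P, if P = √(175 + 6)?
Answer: 41/4 + √181 ≈ 23.704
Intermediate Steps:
n = 41/4 (n = -(-175 - (-91 - 1*43))/4 = -(-175 - (-91 - 43))/4 = -(-175 - 1*(-134))/4 = -(-175 + 134)/4 = -¼*(-41) = 41/4 ≈ 10.250)
P = √181 ≈ 13.454
n + P = 41/4 + √181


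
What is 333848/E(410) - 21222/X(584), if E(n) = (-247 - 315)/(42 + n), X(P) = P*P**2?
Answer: -7513906106281787/27984326912 ≈ -2.6850e+5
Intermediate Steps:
X(P) = P**3
E(n) = -562/(42 + n)
333848/E(410) - 21222/X(584) = 333848/((-562/(42 + 410))) - 21222/(584**3) = 333848/((-562/452)) - 21222/199176704 = 333848/((-562*1/452)) - 21222*1/199176704 = 333848/(-281/226) - 10611/99588352 = 333848*(-226/281) - 10611/99588352 = -75449648/281 - 10611/99588352 = -7513906106281787/27984326912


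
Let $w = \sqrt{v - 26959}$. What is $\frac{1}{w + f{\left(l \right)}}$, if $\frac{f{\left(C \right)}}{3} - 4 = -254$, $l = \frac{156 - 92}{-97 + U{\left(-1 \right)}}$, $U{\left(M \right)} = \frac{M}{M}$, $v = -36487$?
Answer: $- \frac{375}{312973} - \frac{i \sqrt{63446}}{625946} \approx -0.0011982 - 0.00040241 i$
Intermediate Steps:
$U{\left(M \right)} = 1$
$l = - \frac{2}{3}$ ($l = \frac{156 - 92}{-97 + 1} = \frac{64}{-96} = 64 \left(- \frac{1}{96}\right) = - \frac{2}{3} \approx -0.66667$)
$f{\left(C \right)} = -750$ ($f{\left(C \right)} = 12 + 3 \left(-254\right) = 12 - 762 = -750$)
$w = i \sqrt{63446}$ ($w = \sqrt{-36487 - 26959} = \sqrt{-63446} = i \sqrt{63446} \approx 251.88 i$)
$\frac{1}{w + f{\left(l \right)}} = \frac{1}{i \sqrt{63446} - 750} = \frac{1}{-750 + i \sqrt{63446}}$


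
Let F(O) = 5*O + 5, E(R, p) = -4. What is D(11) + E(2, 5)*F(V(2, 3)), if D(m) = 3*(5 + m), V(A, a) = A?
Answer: -12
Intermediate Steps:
D(m) = 15 + 3*m
F(O) = 5 + 5*O
D(11) + E(2, 5)*F(V(2, 3)) = (15 + 3*11) - 4*(5 + 5*2) = (15 + 33) - 4*(5 + 10) = 48 - 4*15 = 48 - 60 = -12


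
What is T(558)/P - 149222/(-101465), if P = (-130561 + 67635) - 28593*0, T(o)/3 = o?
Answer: 4610045581/3192393295 ≈ 1.4441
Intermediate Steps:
T(o) = 3*o
P = -62926 (P = -62926 + 0 = -62926)
T(558)/P - 149222/(-101465) = (3*558)/(-62926) - 149222/(-101465) = 1674*(-1/62926) - 149222*(-1/101465) = -837/31463 + 149222/101465 = 4610045581/3192393295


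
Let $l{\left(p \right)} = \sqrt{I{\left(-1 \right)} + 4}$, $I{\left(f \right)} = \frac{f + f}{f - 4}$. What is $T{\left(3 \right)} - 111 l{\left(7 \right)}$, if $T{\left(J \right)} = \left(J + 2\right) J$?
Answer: $15 - \frac{111 \sqrt{110}}{5} \approx -217.84$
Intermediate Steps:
$I{\left(f \right)} = \frac{2 f}{-4 + f}$
$T{\left(J \right)} = J \left(2 + J\right)$ ($T{\left(J \right)} = \left(2 + J\right) J = J \left(2 + J\right)$)
$l{\left(p \right)} = \frac{\sqrt{110}}{5}$ ($l{\left(p \right)} = \sqrt{2 \left(-1\right) \frac{1}{-4 - 1} + 4} = \sqrt{2 \left(-1\right) \frac{1}{-5} + 4} = \sqrt{2 \left(-1\right) \left(- \frac{1}{5}\right) + 4} = \sqrt{\frac{2}{5} + 4} = \sqrt{\frac{22}{5}} = \frac{\sqrt{110}}{5}$)
$T{\left(3 \right)} - 111 l{\left(7 \right)} = 3 \left(2 + 3\right) - 111 \frac{\sqrt{110}}{5} = 3 \cdot 5 - \frac{111 \sqrt{110}}{5} = 15 - \frac{111 \sqrt{110}}{5}$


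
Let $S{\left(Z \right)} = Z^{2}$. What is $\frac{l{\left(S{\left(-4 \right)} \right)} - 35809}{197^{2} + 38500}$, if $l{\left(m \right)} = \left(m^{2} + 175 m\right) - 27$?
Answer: $- \frac{32780}{77309} \approx -0.42401$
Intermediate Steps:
$l{\left(m \right)} = -27 + m^{2} + 175 m$
$\frac{l{\left(S{\left(-4 \right)} \right)} - 35809}{197^{2} + 38500} = \frac{\left(-27 + \left(\left(-4\right)^{2}\right)^{2} + 175 \left(-4\right)^{2}\right) - 35809}{197^{2} + 38500} = \frac{\left(-27 + 16^{2} + 175 \cdot 16\right) - 35809}{38809 + 38500} = \frac{\left(-27 + 256 + 2800\right) - 35809}{77309} = \left(3029 - 35809\right) \frac{1}{77309} = \left(-32780\right) \frac{1}{77309} = - \frac{32780}{77309}$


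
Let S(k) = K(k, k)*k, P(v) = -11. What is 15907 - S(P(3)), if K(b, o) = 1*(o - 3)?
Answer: 15753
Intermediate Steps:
K(b, o) = -3 + o (K(b, o) = 1*(-3 + o) = -3 + o)
S(k) = k*(-3 + k) (S(k) = (-3 + k)*k = k*(-3 + k))
15907 - S(P(3)) = 15907 - (-11)*(-3 - 11) = 15907 - (-11)*(-14) = 15907 - 1*154 = 15907 - 154 = 15753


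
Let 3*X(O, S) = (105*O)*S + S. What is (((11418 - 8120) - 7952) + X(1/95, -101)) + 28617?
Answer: 1361851/57 ≈ 23892.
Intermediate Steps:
X(O, S) = S/3 + 35*O*S (X(O, S) = ((105*O)*S + S)/3 = (105*O*S + S)/3 = (S + 105*O*S)/3 = S/3 + 35*O*S)
(((11418 - 8120) - 7952) + X(1/95, -101)) + 28617 = (((11418 - 8120) - 7952) + (1/3)*(-101)*(1 + 105/95)) + 28617 = ((3298 - 7952) + (1/3)*(-101)*(1 + 105*(1/95))) + 28617 = (-4654 + (1/3)*(-101)*(1 + 21/19)) + 28617 = (-4654 + (1/3)*(-101)*(40/19)) + 28617 = (-4654 - 4040/57) + 28617 = -269318/57 + 28617 = 1361851/57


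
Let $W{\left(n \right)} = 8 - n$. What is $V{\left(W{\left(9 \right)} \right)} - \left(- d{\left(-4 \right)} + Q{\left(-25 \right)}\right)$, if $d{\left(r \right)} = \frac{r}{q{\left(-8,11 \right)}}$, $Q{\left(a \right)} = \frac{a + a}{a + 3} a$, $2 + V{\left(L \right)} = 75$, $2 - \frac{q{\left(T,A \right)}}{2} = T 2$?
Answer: $\frac{12841}{99} \approx 129.71$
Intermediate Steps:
$q{\left(T,A \right)} = 4 - 4 T$ ($q{\left(T,A \right)} = 4 - 2 T 2 = 4 - 2 \cdot 2 T = 4 - 4 T$)
$V{\left(L \right)} = 73$ ($V{\left(L \right)} = -2 + 75 = 73$)
$Q{\left(a \right)} = \frac{2 a^{2}}{3 + a}$ ($Q{\left(a \right)} = \frac{2 a}{3 + a} a = \frac{2 a^{2}}{3 + a}$)
$d{\left(r \right)} = \frac{r}{36}$ ($d{\left(r \right)} = \frac{r}{4 - -32} = \frac{r}{4 + 32} = \frac{r}{36}$)
$V{\left(W{\left(9 \right)} \right)} - \left(- d{\left(-4 \right)} + Q{\left(-25 \right)}\right) = 73 - \left(\frac{1}{9} + \frac{2 \left(-25\right)^{2}}{3 - 25}\right) = 73 - \left(\frac{1}{9} + 2 \cdot 625 \frac{1}{-22}\right) = 73 - \left(\frac{1}{9} + 2 \cdot 625 \left(- \frac{1}{22}\right)\right) = 73 - - \frac{5614}{99} = 73 + \left(- \frac{1}{9} + \frac{625}{11}\right) = 73 + \frac{5614}{99} = \frac{12841}{99}$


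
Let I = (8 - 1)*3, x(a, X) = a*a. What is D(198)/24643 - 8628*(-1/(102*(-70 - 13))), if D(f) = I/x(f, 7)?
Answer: -463085923235/454390995564 ≈ -1.0191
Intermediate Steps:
x(a, X) = a²
I = 21 (I = 7*3 = 21)
D(f) = 21/f² (D(f) = 21/(f²) = 21/f²)
D(198)/24643 - 8628*(-1/(102*(-70 - 13))) = (21/198²)/24643 - 8628*(-1/(102*(-70 - 13))) = (21*(1/39204))*(1/24643) - 8628/((-83*(-102))) = (7/13068)*(1/24643) - 8628/8466 = 7/322034724 - 8628*1/8466 = 7/322034724 - 1438/1411 = -463085923235/454390995564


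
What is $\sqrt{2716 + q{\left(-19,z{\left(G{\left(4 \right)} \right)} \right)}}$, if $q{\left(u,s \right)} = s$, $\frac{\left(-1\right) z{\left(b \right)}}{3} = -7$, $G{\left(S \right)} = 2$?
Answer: $\sqrt{2737} \approx 52.316$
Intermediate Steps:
$z{\left(b \right)} = 21$ ($z{\left(b \right)} = \left(-3\right) \left(-7\right) = 21$)
$\sqrt{2716 + q{\left(-19,z{\left(G{\left(4 \right)} \right)} \right)}} = \sqrt{2716 + 21} = \sqrt{2737}$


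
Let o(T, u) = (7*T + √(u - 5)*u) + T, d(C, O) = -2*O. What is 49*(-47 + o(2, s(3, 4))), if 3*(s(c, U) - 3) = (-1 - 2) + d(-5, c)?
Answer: -1519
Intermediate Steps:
s(c, U) = 2 - 2*c/3 (s(c, U) = 3 + ((-1 - 2) - 2*c)/3 = 3 + (-3 - 2*c)/3 = 3 + (-1 - 2*c/3) = 2 - 2*c/3)
o(T, u) = 8*T + u*√(-5 + u) (o(T, u) = (7*T + √(-5 + u)*u) + T = (7*T + u*√(-5 + u)) + T = 8*T + u*√(-5 + u))
49*(-47 + o(2, s(3, 4))) = 49*(-47 + (8*2 + (2 - ⅔*3)*√(-5 + (2 - ⅔*3)))) = 49*(-47 + (16 + (2 - 2)*√(-5 + (2 - 2)))) = 49*(-47 + (16 + 0*√(-5 + 0))) = 49*(-47 + (16 + 0*√(-5))) = 49*(-47 + (16 + 0*(I*√5))) = 49*(-47 + (16 + 0)) = 49*(-47 + 16) = 49*(-31) = -1519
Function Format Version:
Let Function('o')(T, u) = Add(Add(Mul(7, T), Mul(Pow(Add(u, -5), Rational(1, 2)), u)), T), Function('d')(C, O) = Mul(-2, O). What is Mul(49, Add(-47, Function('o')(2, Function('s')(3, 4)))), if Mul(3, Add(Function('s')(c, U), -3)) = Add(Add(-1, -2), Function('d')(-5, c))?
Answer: -1519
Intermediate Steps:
Function('s')(c, U) = Add(2, Mul(Rational(-2, 3), c)) (Function('s')(c, U) = Add(3, Mul(Rational(1, 3), Add(Add(-1, -2), Mul(-2, c)))) = Add(3, Mul(Rational(1, 3), Add(-3, Mul(-2, c)))) = Add(3, Add(-1, Mul(Rational(-2, 3), c))) = Add(2, Mul(Rational(-2, 3), c)))
Function('o')(T, u) = Add(Mul(8, T), Mul(u, Pow(Add(-5, u), Rational(1, 2)))) (Function('o')(T, u) = Add(Add(Mul(7, T), Mul(Pow(Add(-5, u), Rational(1, 2)), u)), T) = Add(Add(Mul(7, T), Mul(u, Pow(Add(-5, u), Rational(1, 2)))), T) = Add(Mul(8, T), Mul(u, Pow(Add(-5, u), Rational(1, 2)))))
Mul(49, Add(-47, Function('o')(2, Function('s')(3, 4)))) = Mul(49, Add(-47, Add(Mul(8, 2), Mul(Add(2, Mul(Rational(-2, 3), 3)), Pow(Add(-5, Add(2, Mul(Rational(-2, 3), 3))), Rational(1, 2)))))) = Mul(49, Add(-47, Add(16, Mul(Add(2, -2), Pow(Add(-5, Add(2, -2)), Rational(1, 2)))))) = Mul(49, Add(-47, Add(16, Mul(0, Pow(Add(-5, 0), Rational(1, 2)))))) = Mul(49, Add(-47, Add(16, Mul(0, Pow(-5, Rational(1, 2)))))) = Mul(49, Add(-47, Add(16, Mul(0, Mul(I, Pow(5, Rational(1, 2))))))) = Mul(49, Add(-47, Add(16, 0))) = Mul(49, Add(-47, 16)) = Mul(49, -31) = -1519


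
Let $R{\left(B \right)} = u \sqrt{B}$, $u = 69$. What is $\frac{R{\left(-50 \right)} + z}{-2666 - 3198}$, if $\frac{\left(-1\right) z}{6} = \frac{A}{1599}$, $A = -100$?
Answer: $- \frac{25}{390689} - \frac{345 i \sqrt{2}}{5864} \approx -6.399 \cdot 10^{-5} - 0.083203 i$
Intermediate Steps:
$R{\left(B \right)} = 69 \sqrt{B}$
$z = \frac{200}{533}$ ($z = - 6 \left(- \frac{100}{1599}\right) = - 6 \left(\left(-100\right) \frac{1}{1599}\right) = \left(-6\right) \left(- \frac{100}{1599}\right) = \frac{200}{533} \approx 0.37523$)
$\frac{R{\left(-50 \right)} + z}{-2666 - 3198} = \frac{69 \sqrt{-50} + \frac{200}{533}}{-2666 - 3198} = \frac{69 \cdot 5 i \sqrt{2} + \frac{200}{533}}{-5864} = \left(345 i \sqrt{2} + \frac{200}{533}\right) \left(- \frac{1}{5864}\right) = \left(\frac{200}{533} + 345 i \sqrt{2}\right) \left(- \frac{1}{5864}\right) = - \frac{25}{390689} - \frac{345 i \sqrt{2}}{5864}$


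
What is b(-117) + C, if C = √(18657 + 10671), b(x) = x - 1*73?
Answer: -190 + 4*√1833 ≈ -18.746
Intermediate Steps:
b(x) = -73 + x (b(x) = x - 73 = -73 + x)
C = 4*√1833 (C = √29328 = 4*√1833 ≈ 171.25)
b(-117) + C = (-73 - 117) + 4*√1833 = -190 + 4*√1833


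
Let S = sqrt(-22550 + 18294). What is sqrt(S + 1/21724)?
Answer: sqrt(5431 + 471932176*I*sqrt(266))/10862 ≈ 5.7113 + 5.7113*I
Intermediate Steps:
S = 4*I*sqrt(266) (S = sqrt(-4256) = 4*I*sqrt(266) ≈ 65.238*I)
sqrt(S + 1/21724) = sqrt(4*I*sqrt(266) + 1/21724) = sqrt(1/21724 + 4*I*sqrt(266))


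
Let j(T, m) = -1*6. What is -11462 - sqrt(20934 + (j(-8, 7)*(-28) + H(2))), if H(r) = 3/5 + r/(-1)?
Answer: -11462 - sqrt(527515)/5 ≈ -11607.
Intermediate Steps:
j(T, m) = -6
H(r) = 3/5 - r (H(r) = 3*(1/5) + r*(-1) = 3/5 - r)
-11462 - sqrt(20934 + (j(-8, 7)*(-28) + H(2))) = -11462 - sqrt(20934 + (-6*(-28) + (3/5 - 1*2))) = -11462 - sqrt(20934 + (168 + (3/5 - 2))) = -11462 - sqrt(20934 + (168 - 7/5)) = -11462 - sqrt(20934 + 833/5) = -11462 - sqrt(105503/5) = -11462 - sqrt(527515)/5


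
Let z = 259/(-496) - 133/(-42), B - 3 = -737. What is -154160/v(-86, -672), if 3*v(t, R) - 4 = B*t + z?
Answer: -688170240/93938399 ≈ -7.3258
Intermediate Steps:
B = -734 (B = 3 - 737 = -734)
z = 3935/1488 (z = 259*(-1/496) - 133*(-1/42) = -259/496 + 19/6 = 3935/1488 ≈ 2.6445)
v(t, R) = 9887/4464 - 734*t/3 (v(t, R) = 4/3 + (-734*t + 3935/1488)/3 = 4/3 + (3935/1488 - 734*t)/3 = 4/3 + (3935/4464 - 734*t/3) = 9887/4464 - 734*t/3)
-154160/v(-86, -672) = -154160/(9887/4464 - 734/3*(-86)) = -154160/(9887/4464 + 63124/3) = -154160/93938399/4464 = -154160*4464/93938399 = -688170240/93938399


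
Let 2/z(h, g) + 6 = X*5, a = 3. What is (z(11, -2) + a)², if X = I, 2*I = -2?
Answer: 961/121 ≈ 7.9421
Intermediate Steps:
I = -1 (I = (½)*(-2) = -1)
X = -1
z(h, g) = -2/11 (z(h, g) = 2/(-6 - 1*5) = 2/(-6 - 5) = 2/(-11) = 2*(-1/11) = -2/11)
(z(11, -2) + a)² = (-2/11 + 3)² = (31/11)² = 961/121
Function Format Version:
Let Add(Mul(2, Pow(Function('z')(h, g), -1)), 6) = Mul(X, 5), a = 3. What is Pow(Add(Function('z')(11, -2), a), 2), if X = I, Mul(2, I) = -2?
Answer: Rational(961, 121) ≈ 7.9421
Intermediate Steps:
I = -1 (I = Mul(Rational(1, 2), -2) = -1)
X = -1
Function('z')(h, g) = Rational(-2, 11) (Function('z')(h, g) = Mul(2, Pow(Add(-6, Mul(-1, 5)), -1)) = Mul(2, Pow(Add(-6, -5), -1)) = Mul(2, Pow(-11, -1)) = Mul(2, Rational(-1, 11)) = Rational(-2, 11))
Pow(Add(Function('z')(11, -2), a), 2) = Pow(Add(Rational(-2, 11), 3), 2) = Pow(Rational(31, 11), 2) = Rational(961, 121)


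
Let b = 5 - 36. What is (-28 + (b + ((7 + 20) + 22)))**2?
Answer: 100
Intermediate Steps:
b = -31
(-28 + (b + ((7 + 20) + 22)))**2 = (-28 + (-31 + ((7 + 20) + 22)))**2 = (-28 + (-31 + (27 + 22)))**2 = (-28 + (-31 + 49))**2 = (-28 + 18)**2 = (-10)**2 = 100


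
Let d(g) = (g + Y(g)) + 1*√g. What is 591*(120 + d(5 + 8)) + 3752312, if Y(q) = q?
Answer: 3838598 + 591*√13 ≈ 3.8407e+6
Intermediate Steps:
d(g) = √g + 2*g (d(g) = (g + g) + 1*√g = 2*g + √g = √g + 2*g)
591*(120 + d(5 + 8)) + 3752312 = 591*(120 + (√(5 + 8) + 2*(5 + 8))) + 3752312 = 591*(120 + (√13 + 2*13)) + 3752312 = 591*(120 + (√13 + 26)) + 3752312 = 591*(120 + (26 + √13)) + 3752312 = 591*(146 + √13) + 3752312 = (86286 + 591*√13) + 3752312 = 3838598 + 591*√13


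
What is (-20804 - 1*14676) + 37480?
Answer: 2000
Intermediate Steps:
(-20804 - 1*14676) + 37480 = (-20804 - 14676) + 37480 = -35480 + 37480 = 2000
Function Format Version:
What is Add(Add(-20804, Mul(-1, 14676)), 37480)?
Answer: 2000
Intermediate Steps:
Add(Add(-20804, Mul(-1, 14676)), 37480) = Add(Add(-20804, -14676), 37480) = Add(-35480, 37480) = 2000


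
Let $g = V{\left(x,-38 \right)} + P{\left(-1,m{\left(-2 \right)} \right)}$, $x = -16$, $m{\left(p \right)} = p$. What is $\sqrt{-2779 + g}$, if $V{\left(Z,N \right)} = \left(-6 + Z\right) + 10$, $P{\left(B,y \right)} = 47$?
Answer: $14 i \sqrt{14} \approx 52.383 i$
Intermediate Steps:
$V{\left(Z,N \right)} = 4 + Z$
$g = 35$ ($g = \left(4 - 16\right) + 47 = -12 + 47 = 35$)
$\sqrt{-2779 + g} = \sqrt{-2779 + 35} = \sqrt{-2744} = 14 i \sqrt{14}$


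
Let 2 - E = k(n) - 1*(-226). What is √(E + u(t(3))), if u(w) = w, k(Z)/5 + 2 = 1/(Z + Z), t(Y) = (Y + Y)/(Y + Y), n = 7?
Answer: I*√41818/14 ≈ 14.607*I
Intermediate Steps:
t(Y) = 1 (t(Y) = (2*Y)/((2*Y)) = (2*Y)*(1/(2*Y)) = 1)
k(Z) = -10 + 5/(2*Z) (k(Z) = -10 + 5/(Z + Z) = -10 + 5/((2*Z)) = -10 + 5*(1/(2*Z)) = -10 + 5/(2*Z))
E = -3001/14 (E = 2 - ((-10 + (5/2)/7) - 1*(-226)) = 2 - ((-10 + (5/2)*(⅐)) + 226) = 2 - ((-10 + 5/14) + 226) = 2 - (-135/14 + 226) = 2 - 1*3029/14 = 2 - 3029/14 = -3001/14 ≈ -214.36)
√(E + u(t(3))) = √(-3001/14 + 1) = √(-2987/14) = I*√41818/14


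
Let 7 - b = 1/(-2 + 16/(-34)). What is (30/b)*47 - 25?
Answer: 51445/311 ≈ 165.42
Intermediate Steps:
b = 311/42 (b = 7 - 1/(-2 + 16/(-34)) = 7 - 1/(-2 + 16*(-1/34)) = 7 - 1/(-2 - 8/17) = 7 - 1/(-42/17) = 7 - 1*(-17/42) = 7 + 17/42 = 311/42 ≈ 7.4048)
(30/b)*47 - 25 = (30/(311/42))*47 - 25 = (30*(42/311))*47 - 25 = (1260/311)*47 - 25 = 59220/311 - 25 = 51445/311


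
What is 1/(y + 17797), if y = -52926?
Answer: -1/35129 ≈ -2.8467e-5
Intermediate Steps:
1/(y + 17797) = 1/(-52926 + 17797) = 1/(-35129) = -1/35129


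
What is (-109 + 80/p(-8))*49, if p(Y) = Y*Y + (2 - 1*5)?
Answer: -321881/61 ≈ -5276.7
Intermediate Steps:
p(Y) = -3 + Y**2 (p(Y) = Y**2 + (2 - 5) = Y**2 - 3 = -3 + Y**2)
(-109 + 80/p(-8))*49 = (-109 + 80/(-3 + (-8)**2))*49 = (-109 + 80/(-3 + 64))*49 = (-109 + 80/61)*49 = -6569/61*49 = -321881/61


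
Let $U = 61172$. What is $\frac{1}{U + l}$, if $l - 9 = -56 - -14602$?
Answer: $\frac{1}{75727} \approx 1.3205 \cdot 10^{-5}$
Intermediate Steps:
$l = 14555$ ($l = 9 - -14546 = 9 + \left(-56 + 14602\right) = 9 + 14546 = 14555$)
$\frac{1}{U + l} = \frac{1}{61172 + 14555} = \frac{1}{75727}$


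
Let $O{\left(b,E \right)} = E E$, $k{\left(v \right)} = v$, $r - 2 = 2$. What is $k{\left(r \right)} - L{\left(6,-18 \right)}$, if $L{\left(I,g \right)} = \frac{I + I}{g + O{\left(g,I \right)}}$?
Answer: $\frac{10}{3} \approx 3.3333$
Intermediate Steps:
$r = 4$ ($r = 2 + 2 = 4$)
$O{\left(b,E \right)} = E^{2}$
$L{\left(I,g \right)} = \frac{2 I}{g + I^{2}}$ ($L{\left(I,g \right)} = \frac{I + I}{g + I^{2}} = \frac{2 I}{g + I^{2}}$)
$k{\left(r \right)} - L{\left(6,-18 \right)} = 4 - 2 \cdot 6 \frac{1}{-18 + 6^{2}} = 4 - 2 \cdot 6 \frac{1}{-18 + 36} = 4 - 2 \cdot 6 \cdot \frac{1}{18} = 4 - \frac{2}{3} = \frac{10}{3}$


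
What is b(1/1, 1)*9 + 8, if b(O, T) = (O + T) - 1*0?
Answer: 26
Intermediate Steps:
b(O, T) = O + T (b(O, T) = (O + T) + 0 = O + T)
b(1/1, 1)*9 + 8 = (1/1 + 1)*9 + 8 = (1 + 1)*9 + 8 = 2*9 + 8 = 18 + 8 = 26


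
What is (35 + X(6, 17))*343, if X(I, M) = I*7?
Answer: 26411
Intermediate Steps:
X(I, M) = 7*I
(35 + X(6, 17))*343 = (35 + 7*6)*343 = (35 + 42)*343 = 77*343 = 26411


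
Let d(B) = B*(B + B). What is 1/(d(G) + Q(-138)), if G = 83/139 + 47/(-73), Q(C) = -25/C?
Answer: 14208702042/2636050801 ≈ 5.3901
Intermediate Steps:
G = -474/10147 (G = 83*(1/139) + 47*(-1/73) = 83/139 - 47/73 = -474/10147 ≈ -0.046713)
d(B) = 2*B² (d(B) = B*(2*B) = 2*B²)
1/(d(G) + Q(-138)) = 1/(2*(-474/10147)² - 25/(-138)) = 1/(2*(224676/102961609) - 25*(-1/138)) = 1/(449352/102961609 + 25/138) = 1/(2636050801/14208702042) = 14208702042/2636050801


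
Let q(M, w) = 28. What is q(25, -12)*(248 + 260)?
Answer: 14224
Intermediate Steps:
q(25, -12)*(248 + 260) = 28*(248 + 260) = 28*508 = 14224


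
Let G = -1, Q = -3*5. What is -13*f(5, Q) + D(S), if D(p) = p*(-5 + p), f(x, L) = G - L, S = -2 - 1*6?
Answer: -78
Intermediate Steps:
Q = -15
S = -8 (S = -2 - 6 = -8)
f(x, L) = -1 - L
-13*f(5, Q) + D(S) = -13*(-1 - 1*(-15)) - 8*(-5 - 8) = -13*(-1 + 15) - 8*(-13) = -13*14 + 104 = -182 + 104 = -78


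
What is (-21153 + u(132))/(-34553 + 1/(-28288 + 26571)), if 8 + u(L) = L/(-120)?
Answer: 363353257/593275020 ≈ 0.61245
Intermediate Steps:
u(L) = -8 - L/120 (u(L) = -8 + L/(-120) = -8 + L*(-1/120) = -8 - L/120)
(-21153 + u(132))/(-34553 + 1/(-28288 + 26571)) = (-21153 + (-8 - 1/120*132))/(-34553 + 1/(-28288 + 26571)) = (-21153 + (-8 - 11/10))/(-34553 + 1/(-1717)) = (-21153 - 91/10)/(-34553 - 1/1717) = -211621/(10*(-59327502/1717)) = -211621/10*(-1717/59327502) = 363353257/593275020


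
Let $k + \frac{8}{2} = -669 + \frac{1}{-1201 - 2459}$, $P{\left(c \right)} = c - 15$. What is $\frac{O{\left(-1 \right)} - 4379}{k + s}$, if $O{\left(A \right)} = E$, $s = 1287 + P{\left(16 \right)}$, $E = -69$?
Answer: $- \frac{16279680}{2250899} \approx -7.2325$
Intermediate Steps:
$P{\left(c \right)} = -15 + c$ ($P{\left(c \right)} = c - 15 = -15 + c$)
$s = 1288$ ($s = 1287 + \left(-15 + 16\right) = 1287 + 1 = 1288$)
$O{\left(A \right)} = -69$
$k = - \frac{2463181}{3660}$ ($k = -4 - \left(669 - \frac{1}{-1201 - 2459}\right) = -4 - \left(669 - \frac{1}{-3660}\right) = -4 - \frac{2448541}{3660} = - \frac{2463181}{3660} \approx -673.0$)
$\frac{O{\left(-1 \right)} - 4379}{k + s} = \frac{-69 - 4379}{- \frac{2463181}{3660} + 1288} = - \frac{4448}{\frac{2250899}{3660}} = \left(-4448\right) \frac{3660}{2250899} = - \frac{16279680}{2250899}$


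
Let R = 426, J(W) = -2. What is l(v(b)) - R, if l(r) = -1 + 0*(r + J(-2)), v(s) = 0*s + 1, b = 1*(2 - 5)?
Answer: -427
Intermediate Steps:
b = -3 (b = 1*(-3) = -3)
v(s) = 1 (v(s) = 0 + 1 = 1)
l(r) = -1 (l(r) = -1 + 0*(r - 2) = -1 + 0*(-2 + r) = -1 + 0 = -1)
l(v(b)) - R = -1 - 1*426 = -1 - 426 = -427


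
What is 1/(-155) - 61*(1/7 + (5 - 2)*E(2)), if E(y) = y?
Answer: -406572/1085 ≈ -374.72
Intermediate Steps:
1/(-155) - 61*(1/7 + (5 - 2)*E(2)) = 1/(-155) - 61*(1/7 + (5 - 2)*2) = -1/155 - 61*(⅐ + 3*2) = -1/155 - 61*(⅐ + 6) = -1/155 - 61*43/7 = -1/155 - 2623/7 = -406572/1085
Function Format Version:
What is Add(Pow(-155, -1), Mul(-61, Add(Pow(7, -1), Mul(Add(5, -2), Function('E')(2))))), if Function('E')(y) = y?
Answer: Rational(-406572, 1085) ≈ -374.72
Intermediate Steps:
Add(Pow(-155, -1), Mul(-61, Add(Pow(7, -1), Mul(Add(5, -2), Function('E')(2))))) = Add(Pow(-155, -1), Mul(-61, Add(Pow(7, -1), Mul(Add(5, -2), 2)))) = Add(Rational(-1, 155), Mul(-61, Add(Rational(1, 7), Mul(3, 2)))) = Add(Rational(-1, 155), Mul(-61, Add(Rational(1, 7), 6))) = Add(Rational(-1, 155), Mul(-61, Rational(43, 7))) = Add(Rational(-1, 155), Rational(-2623, 7)) = Rational(-406572, 1085)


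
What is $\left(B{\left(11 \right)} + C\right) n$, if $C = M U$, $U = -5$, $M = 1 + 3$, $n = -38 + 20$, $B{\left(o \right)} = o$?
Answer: $162$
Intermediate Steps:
$n = -18$
$M = 4$
$C = -20$ ($C = 4 \left(-5\right) = -20$)
$\left(B{\left(11 \right)} + C\right) n = \left(11 - 20\right) \left(-18\right) = \left(-9\right) \left(-18\right) = 162$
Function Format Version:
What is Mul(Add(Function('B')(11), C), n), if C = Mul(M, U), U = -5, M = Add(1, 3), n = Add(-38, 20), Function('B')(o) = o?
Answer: 162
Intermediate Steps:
n = -18
M = 4
C = -20 (C = Mul(4, -5) = -20)
Mul(Add(Function('B')(11), C), n) = Mul(Add(11, -20), -18) = Mul(-9, -18) = 162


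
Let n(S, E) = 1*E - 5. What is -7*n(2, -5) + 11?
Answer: 81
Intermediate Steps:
n(S, E) = -5 + E (n(S, E) = E - 5 = -5 + E)
-7*n(2, -5) + 11 = -7*(-5 - 5) + 11 = -7*(-10) + 11 = 70 + 11 = 81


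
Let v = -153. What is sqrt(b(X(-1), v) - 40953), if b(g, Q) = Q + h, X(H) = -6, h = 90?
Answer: 2*I*sqrt(10254) ≈ 202.52*I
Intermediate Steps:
b(g, Q) = 90 + Q (b(g, Q) = Q + 90 = 90 + Q)
sqrt(b(X(-1), v) - 40953) = sqrt((90 - 153) - 40953) = sqrt(-63 - 40953) = sqrt(-41016) = 2*I*sqrt(10254)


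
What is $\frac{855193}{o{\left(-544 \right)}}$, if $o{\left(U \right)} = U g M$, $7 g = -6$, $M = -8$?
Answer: $- \frac{5986351}{26112} \approx -229.26$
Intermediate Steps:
$g = - \frac{6}{7}$ ($g = \frac{1}{7} \left(-6\right) = - \frac{6}{7} \approx -0.85714$)
$o{\left(U \right)} = \frac{48 U}{7}$ ($o{\left(U \right)} = U \left(- \frac{6}{7}\right) \left(-8\right) = - \frac{6 U}{7} \left(-8\right) = \frac{48 U}{7}$)
$\frac{855193}{o{\left(-544 \right)}} = \frac{855193}{\frac{48}{7} \left(-544\right)} = \frac{855193}{- \frac{26112}{7}} = 855193 \left(- \frac{7}{26112}\right) = - \frac{5986351}{26112}$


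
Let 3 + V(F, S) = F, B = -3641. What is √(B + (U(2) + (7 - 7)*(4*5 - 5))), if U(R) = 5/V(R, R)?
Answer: I*√3646 ≈ 60.382*I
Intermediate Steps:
V(F, S) = -3 + F
U(R) = 5/(-3 + R)
√(B + (U(2) + (7 - 7)*(4*5 - 5))) = √(-3641 + (5/(-3 + 2) + (7 - 7)*(4*5 - 5))) = √(-3641 + (5/(-1) + 0*(20 - 5))) = √(-3641 + (5*(-1) + 0*15)) = √(-3641 + (-5 + 0)) = √(-3641 - 5) = √(-3646) = I*√3646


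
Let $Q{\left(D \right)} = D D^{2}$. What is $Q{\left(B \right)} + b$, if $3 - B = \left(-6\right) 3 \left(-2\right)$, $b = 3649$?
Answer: $-32288$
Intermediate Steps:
$B = -33$ ($B = 3 - \left(-6\right) 3 \left(-2\right) = 3 - \left(-18\right) \left(-2\right) = 3 - 36 = -33$)
$Q{\left(D \right)} = D^{3}$
$Q{\left(B \right)} + b = \left(-33\right)^{3} + 3649 = -35937 + 3649 = -32288$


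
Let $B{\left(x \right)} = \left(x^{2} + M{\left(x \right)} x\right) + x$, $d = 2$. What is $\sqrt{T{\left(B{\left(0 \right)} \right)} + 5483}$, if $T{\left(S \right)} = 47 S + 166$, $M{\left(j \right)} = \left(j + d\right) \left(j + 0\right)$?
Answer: $\sqrt{5649} \approx 75.16$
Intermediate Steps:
$M{\left(j \right)} = j \left(2 + j\right)$ ($M{\left(j \right)} = \left(j + 2\right) \left(j + 0\right) = \left(2 + j\right) j = j \left(2 + j\right)$)
$B{\left(x \right)} = x + x^{2} + x^{2} \left(2 + x\right)$ ($B{\left(x \right)} = \left(x^{2} + x \left(2 + x\right) x\right) + x = \left(x^{2} + x^{2} \left(2 + x\right)\right) + x = x + x^{2} + x^{2} \left(2 + x\right)$)
$T{\left(S \right)} = 166 + 47 S$
$\sqrt{T{\left(B{\left(0 \right)} \right)} + 5483} = \sqrt{\left(166 + 47 \cdot 0 \left(1 + 0 + 0 \left(2 + 0\right)\right)\right) + 5483} = \sqrt{\left(166 + 47 \cdot 0 \left(1 + 0 + 0 \cdot 2\right)\right) + 5483} = \sqrt{\left(166 + 47 \cdot 0 \left(1 + 0 + 0\right)\right) + 5483} = \sqrt{\left(166 + 47 \cdot 0 \cdot 1\right) + 5483} = \sqrt{\left(166 + 47 \cdot 0\right) + 5483} = \sqrt{\left(166 + 0\right) + 5483} = \sqrt{166 + 5483} = \sqrt{5649}$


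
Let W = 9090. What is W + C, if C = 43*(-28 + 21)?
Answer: 8789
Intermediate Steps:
C = -301 (C = 43*(-7) = -301)
W + C = 9090 - 301 = 8789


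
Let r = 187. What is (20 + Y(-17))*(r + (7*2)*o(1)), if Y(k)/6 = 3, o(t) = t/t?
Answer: 7638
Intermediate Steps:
o(t) = 1
Y(k) = 18 (Y(k) = 6*3 = 18)
(20 + Y(-17))*(r + (7*2)*o(1)) = (20 + 18)*(187 + (7*2)*1) = 38*(187 + 14*1) = 38*(187 + 14) = 38*201 = 7638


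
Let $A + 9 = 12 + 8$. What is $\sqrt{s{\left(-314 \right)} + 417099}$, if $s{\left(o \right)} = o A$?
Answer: $\sqrt{413645} \approx 643.15$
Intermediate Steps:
$A = 11$ ($A = -9 + \left(12 + 8\right) = -9 + 20 = 11$)
$s{\left(o \right)} = 11 o$ ($s{\left(o \right)} = o 11 = 11 o$)
$\sqrt{s{\left(-314 \right)} + 417099} = \sqrt{11 \left(-314\right) + 417099} = \sqrt{-3454 + 417099} = \sqrt{413645}$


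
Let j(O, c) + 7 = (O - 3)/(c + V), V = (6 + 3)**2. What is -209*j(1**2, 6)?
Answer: 127699/87 ≈ 1467.8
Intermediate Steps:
V = 81 (V = 9**2 = 81)
j(O, c) = -7 + (-3 + O)/(81 + c) (j(O, c) = -7 + (O - 3)/(c + 81) = -7 + (-3 + O)/(81 + c))
-209*j(1**2, 6) = -209*(-570 + 1**2 - 7*6)/(81 + 6) = -209*(-570 + 1 - 42)/87 = -209*(-611)/87 = -209*(-611/87) = 127699/87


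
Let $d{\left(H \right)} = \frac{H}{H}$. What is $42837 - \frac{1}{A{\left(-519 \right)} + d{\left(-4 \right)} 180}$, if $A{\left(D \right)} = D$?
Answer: $\frac{14521744}{339} \approx 42837.0$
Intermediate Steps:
$d{\left(H \right)} = 1$
$42837 - \frac{1}{A{\left(-519 \right)} + d{\left(-4 \right)} 180} = 42837 - \frac{1}{-519 + 1 \cdot 180} = 42837 - \frac{1}{-519 + 180} = 42837 - \frac{1}{-339} = 42837 - - \frac{1}{339} = 42837 + \frac{1}{339} = \frac{14521744}{339}$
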